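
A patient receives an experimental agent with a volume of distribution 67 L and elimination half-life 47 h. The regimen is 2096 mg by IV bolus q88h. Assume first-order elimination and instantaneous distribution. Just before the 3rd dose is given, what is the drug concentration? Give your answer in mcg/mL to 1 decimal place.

10.9 mcg/mL

f = (1/2)^(τ/t½) = (1/2)^(88/47) ≈ 0.2731.
C₀ = D/Vd = 2096/67 ≈ 31.284 mcg/mL.
Before the 3rd dose, 2 doses have been given. Superposition: Cmin = C₀·(f + f²).
≈ 31.284 × (0.2731 + 0.0746) ≈ 31.284 × 0.3477 ≈ 10.877 mcg/mL.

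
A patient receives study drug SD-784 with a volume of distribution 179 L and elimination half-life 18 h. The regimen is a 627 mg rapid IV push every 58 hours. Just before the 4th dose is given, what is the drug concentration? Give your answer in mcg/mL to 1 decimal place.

0.4 mcg/mL

f = (1/2)^(τ/t½) = (1/2)^(58/18) ≈ 0.1072.
C₀ = D/Vd = 627/179 ≈ 3.503 mcg/mL.
Before the 4th dose, 3 doses have been given. Superposition: Cmin = C₀·(f + f² + … + f^3).
≈ 3.503 × (0.1072 + 0.0115 + 0.0012) ≈ 3.503 × 0.1199 ≈ 0.420 mcg/mL.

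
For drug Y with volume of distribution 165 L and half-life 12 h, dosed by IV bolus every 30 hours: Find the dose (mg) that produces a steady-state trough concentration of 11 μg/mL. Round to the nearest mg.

τ/t½ = 30/12 ≈ 2.5, so f = (1/2)^(30/12) ≈ 0.176777.
Cmin,ss = (D/Vd)·f/(1−f), so D = Cmin,ss·Vd·(1−f)/f.
D = 11 × 165 × (1−f)/f ≈ 11 × 165 × 4.65684 ≈ 8452.16 mg.

8452 mg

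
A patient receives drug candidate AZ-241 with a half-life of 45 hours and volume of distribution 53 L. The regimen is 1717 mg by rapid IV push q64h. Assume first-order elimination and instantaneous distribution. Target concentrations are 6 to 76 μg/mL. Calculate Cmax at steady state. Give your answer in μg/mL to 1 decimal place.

51.7 μg/mL

k = ln2/t½ = ln2/45 ≈ 0.015403 h⁻¹; fraction remaining f = e^(−kτ) = e^(−0.015403×64) ≈ 0.3731.
At steady state, accumulation factor R = 1/(1 − e^(−kτ)) ≈ 1.5952.
Each bolus raises the concentration by D/Vd = 1717/53 ≈ 32.396 μg/mL.
Steady-state peak Cmax,ss = C₀·R ≈ 32.396 × 1.5952 ≈ 51.678 μg/mL.
Peak 51.7 μg/mL vs MTC 76 μg/mL: below toxic threshold.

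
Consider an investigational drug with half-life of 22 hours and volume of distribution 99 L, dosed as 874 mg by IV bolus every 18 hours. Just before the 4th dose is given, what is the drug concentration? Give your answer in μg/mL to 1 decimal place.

f = (1/2)^(τ/t½) = (1/2)^(18/22) ≈ 0.5672.
C₀ = D/Vd = 874/99 ≈ 8.828 μg/mL.
Before the 4th dose, 3 doses have been given. Superposition: Cmin = C₀·(f + f² + … + f^3).
≈ 8.828 × (0.5672 + 0.3217 + 0.1825) ≈ 8.828 × 1.0714 ≈ 9.458 μg/mL.

9.5 μg/mL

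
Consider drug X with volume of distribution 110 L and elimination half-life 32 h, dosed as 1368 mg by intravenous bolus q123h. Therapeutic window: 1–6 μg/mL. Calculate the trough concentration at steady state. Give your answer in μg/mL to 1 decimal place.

0.9 μg/mL

Over one 123-h interval, 123/32 ≈ 3.8438 half-lives elapse, leaving f ≈ 0.0696 of each dose.
Accumulation ratio R = 1/(1 − f) ≈ 1/0.9304 ≈ 1.0748.
Single-dose peak C₀ = D/Vd = 1368/110 ≈ 12.436 μg/mL.
Steady-state peak Cmax,ss = C₀·R ≈ 12.436 × 1.0748 ≈ 13.366 μg/mL.
One interval later, Cmin,ss = Cmax,ss·e^(−kτ) ≈ 13.366 × 0.0696 ≈ 0.930 μg/mL.
Trough 0.9 μg/mL vs MEC 1 μg/mL: subtherapeutic.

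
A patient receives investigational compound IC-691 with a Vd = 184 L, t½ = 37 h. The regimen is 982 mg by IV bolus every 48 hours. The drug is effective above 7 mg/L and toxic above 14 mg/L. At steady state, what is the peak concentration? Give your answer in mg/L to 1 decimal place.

τ/t½ = 48/37 ≈ 1.2973, so fraction remaining f = (1/2)^(48/37) ≈ 0.4069.
At steady state, accumulation factor R = 1/(1 − e^(−kτ)) ≈ 1.6861.
Each bolus raises the concentration by D/Vd = 982/184 ≈ 5.337 mg/L.
Steady-state peak Cmax,ss = C₀·R ≈ 5.337 × 1.6861 ≈ 8.999 mg/L.
Peak 9.0 mg/L vs MTC 14 mg/L: below toxic threshold.

9.0 mg/L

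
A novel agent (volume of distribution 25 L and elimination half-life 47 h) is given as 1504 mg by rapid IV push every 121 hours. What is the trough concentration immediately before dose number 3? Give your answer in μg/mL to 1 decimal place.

11.8 μg/mL

f = (1/2)^(τ/t½) = (1/2)^(121/47) ≈ 0.1679.
C₀ = D/Vd = 1504/25 ≈ 60.160 μg/mL.
Before the 3rd dose, 2 doses have been given. Superposition: Cmin = C₀·(f + f²).
≈ 60.160 × (0.1679 + 0.0282) ≈ 60.160 × 0.1961 ≈ 11.797 μg/mL.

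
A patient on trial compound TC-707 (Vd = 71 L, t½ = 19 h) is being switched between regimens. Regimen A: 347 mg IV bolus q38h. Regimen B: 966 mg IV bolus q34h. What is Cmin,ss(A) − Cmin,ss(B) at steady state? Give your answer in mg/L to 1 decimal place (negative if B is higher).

-3.9 mg/L

Regimen A: f = (1/2)^(38/19) ≈ 0.2500; Cmin,ss = (347/71)·f/(1−f) ≈ 1.629 mg/L.
Regimen B: f = (1/2)^(34/19) ≈ 0.2893; Cmin,ss = (966/71)·f/(1−f) ≈ 5.538 mg/L.
Difference ≈ 1.629 − 5.538 ≈ -3.909 mg/L.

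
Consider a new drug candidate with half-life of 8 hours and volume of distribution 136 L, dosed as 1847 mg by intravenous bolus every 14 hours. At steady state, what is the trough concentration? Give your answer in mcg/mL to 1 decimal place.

5.7 mcg/mL

k = ln2/t½ = ln2/8 ≈ 0.086643 h⁻¹; fraction remaining f = e^(−kτ) = e^(−0.086643×14) ≈ 0.2973.
At steady state, accumulation factor R = 1/(1 − e^(−kτ)) ≈ 1.4231.
Each bolus raises the concentration by D/Vd = 1847/136 ≈ 13.581 mcg/mL.
Cmax,ss = C₀/(1 − f) ≈ 13.581/0.7027 ≈ 19.327 mcg/mL.
One interval later, Cmin,ss = Cmax,ss·e^(−kτ) ≈ 19.327 × 0.2973 ≈ 5.746 mcg/mL.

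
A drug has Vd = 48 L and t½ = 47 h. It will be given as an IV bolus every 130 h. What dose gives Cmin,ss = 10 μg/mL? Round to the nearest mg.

τ/t½ = 130/47 ≈ 2.766, so f = (1/2)^(130/47) ≈ 0.147016.
Cmin,ss = (D/Vd)·f/(1−f), so D = Cmin,ss·Vd·(1−f)/f.
D = 10 × 48 × (1−f)/f ≈ 10 × 48 × 5.80198 ≈ 2784.95 mg.

2785 mg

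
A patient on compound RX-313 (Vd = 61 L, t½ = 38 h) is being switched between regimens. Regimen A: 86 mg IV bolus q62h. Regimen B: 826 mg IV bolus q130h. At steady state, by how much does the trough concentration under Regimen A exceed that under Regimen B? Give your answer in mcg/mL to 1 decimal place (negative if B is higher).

Regimen A: f = (1/2)^(62/38) ≈ 0.3227; Cmin,ss = (86/61)·f/(1−f) ≈ 0.672 mcg/mL.
Regimen B: f = (1/2)^(130/38) ≈ 0.0934; Cmin,ss = (826/61)·f/(1−f) ≈ 1.395 mcg/mL.
Difference ≈ 0.672 − 1.395 ≈ -0.723 mcg/mL.

-0.7 mcg/mL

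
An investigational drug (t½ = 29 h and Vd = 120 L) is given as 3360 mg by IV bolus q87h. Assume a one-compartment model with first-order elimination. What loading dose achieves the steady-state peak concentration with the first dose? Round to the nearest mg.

f = (1/2)^(87/29) ≈ 0.125000; accumulation ratio R = 1/(1−f) ≈ 1.14286.
Loading dose to hit Cmax,ss on first dose: D_load = D_maint·R ≈ 3360 × 1.14286 ≈ 3840.01 mg.

3840 mg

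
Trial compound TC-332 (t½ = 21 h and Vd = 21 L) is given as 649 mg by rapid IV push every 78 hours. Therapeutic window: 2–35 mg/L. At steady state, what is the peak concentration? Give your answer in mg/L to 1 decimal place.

k = ln2/t½ = ln2/21 ≈ 0.033007 h⁻¹; fraction remaining f = e^(−kτ) = e^(−0.033007×78) ≈ 0.0762.
Accumulation ratio R = 1/(1 − f) ≈ 1/0.9238 ≈ 1.0825.
Single-dose peak C₀ = D/Vd = 649/21 ≈ 30.905 mg/L.
Steady-state peak Cmax,ss = C₀·R ≈ 30.905 × 1.0825 ≈ 33.455 mg/L.
Peak 33.5 mg/L vs MTC 35 mg/L: below toxic threshold.

33.5 mg/L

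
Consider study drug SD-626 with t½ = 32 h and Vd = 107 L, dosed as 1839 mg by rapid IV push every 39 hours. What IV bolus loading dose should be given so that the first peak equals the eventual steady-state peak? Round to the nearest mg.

3224 mg

f = (1/2)^(39/32) ≈ 0.429655; accumulation ratio R = 1/(1−f) ≈ 1.75332.
Loading dose to hit Cmax,ss on first dose: D_load = D_maint·R ≈ 1839 × 1.75332 ≈ 3224.36 mg.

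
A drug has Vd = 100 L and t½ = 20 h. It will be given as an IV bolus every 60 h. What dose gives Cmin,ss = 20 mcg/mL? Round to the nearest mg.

14000 mg

τ/t½ = 60/20 ≈ 3, so f = (1/2)^(60/20) ≈ 0.125000.
Cmin,ss = (D/Vd)·f/(1−f), so D = Cmin,ss·Vd·(1−f)/f.
D = 20 × 100 × (1−f)/f ≈ 20 × 100 × 7.00000 ≈ 14000.00 mg.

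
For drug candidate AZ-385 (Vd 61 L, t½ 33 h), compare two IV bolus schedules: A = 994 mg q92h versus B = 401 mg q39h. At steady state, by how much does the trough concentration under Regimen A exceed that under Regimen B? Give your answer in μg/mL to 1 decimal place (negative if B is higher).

-2.4 μg/mL

Regimen A: f = (1/2)^(92/33) ≈ 0.1448; Cmin,ss = (994/61)·f/(1−f) ≈ 2.759 μg/mL.
Regimen B: f = (1/2)^(39/33) ≈ 0.4408; Cmin,ss = (401/61)·f/(1−f) ≈ 5.182 μg/mL.
Difference ≈ 2.759 − 5.182 ≈ -2.423 μg/mL.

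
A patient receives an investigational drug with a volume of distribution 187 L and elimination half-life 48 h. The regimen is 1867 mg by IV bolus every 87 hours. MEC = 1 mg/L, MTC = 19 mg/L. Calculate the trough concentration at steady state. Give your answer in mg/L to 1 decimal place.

Over one 87-h interval, 87/48 ≈ 1.8125 half-lives elapse, leaving f ≈ 0.2847 of each dose.
Accumulation ratio R = 1/(1 − f) ≈ 1/0.7153 ≈ 1.3980.
Each bolus raises the concentration by D/Vd = 1867/187 ≈ 9.984 mg/L.
Cmax,ss = C₀/(1 − f) ≈ 9.984/0.7153 ≈ 13.958 mg/L.
One interval later, Cmin,ss = Cmax,ss·e^(−kτ) ≈ 13.958 × 0.2847 ≈ 3.974 mg/L.
Trough 4.0 mg/L vs MEC 1 mg/L: adequate.

4.0 mg/L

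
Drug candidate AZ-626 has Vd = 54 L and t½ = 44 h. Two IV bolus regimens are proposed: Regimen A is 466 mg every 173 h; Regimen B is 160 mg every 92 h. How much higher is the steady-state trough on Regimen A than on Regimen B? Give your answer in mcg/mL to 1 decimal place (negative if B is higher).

Regimen A: f = (1/2)^(173/44) ≈ 0.0655; Cmin,ss = (466/54)·f/(1−f) ≈ 0.605 mcg/mL.
Regimen B: f = (1/2)^(92/44) ≈ 0.2347; Cmin,ss = (160/54)·f/(1−f) ≈ 0.909 mcg/mL.
Difference ≈ 0.605 − 0.909 ≈ -0.304 mcg/mL.

-0.3 mcg/mL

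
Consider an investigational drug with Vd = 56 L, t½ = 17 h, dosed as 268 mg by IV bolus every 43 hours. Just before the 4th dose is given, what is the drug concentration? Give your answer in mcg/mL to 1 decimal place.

f = (1/2)^(τ/t½) = (1/2)^(43/17) ≈ 0.1732.
C₀ = D/Vd = 268/56 ≈ 4.786 mcg/mL.
Before the 4th dose, 3 doses have been given. Superposition: Cmin = C₀·(f + f² + … + f^3).
≈ 4.786 × (0.1732 + 0.0300 + 0.0052) ≈ 4.786 × 0.2084 ≈ 0.997 mcg/mL.

1.0 mcg/mL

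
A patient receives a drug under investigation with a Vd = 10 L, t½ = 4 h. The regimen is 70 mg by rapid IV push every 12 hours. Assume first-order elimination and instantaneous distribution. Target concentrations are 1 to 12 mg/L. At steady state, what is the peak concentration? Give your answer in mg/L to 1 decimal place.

The dosing interval is 3 half-lives, so f = 2^(−3) = 0.125.
Accumulation ratio R = 1/(1 − f) = 1/0.875 = 8/7.
Single-dose peak C₀ = D/Vd = 70/10 = 7 mg/L.
Steady-state peak Cmax,ss = C₀·R = 7 × 8/7 ≈ 8.000 mg/L.
Peak 8.0 mg/L vs MTC 12 mg/L: below toxic threshold.

8.0 mg/L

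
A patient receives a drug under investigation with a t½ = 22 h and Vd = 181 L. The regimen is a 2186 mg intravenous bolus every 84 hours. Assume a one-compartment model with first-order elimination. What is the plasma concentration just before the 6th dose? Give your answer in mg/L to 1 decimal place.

0.9 mg/L

f = (1/2)^(τ/t½) = (1/2)^(84/22) ≈ 0.0709.
C₀ = D/Vd = 2186/181 ≈ 12.077 mg/L.
Before the 6th dose, 5 doses have been given. Superposition: Cmin = C₀·(f + f² + … + f^5).
≈ 12.077 × (0.0709 + 0.0050 + 0.0004 + 0.0000 + 0.0000) ≈ 12.077 × 0.0763 ≈ 0.921 mg/L.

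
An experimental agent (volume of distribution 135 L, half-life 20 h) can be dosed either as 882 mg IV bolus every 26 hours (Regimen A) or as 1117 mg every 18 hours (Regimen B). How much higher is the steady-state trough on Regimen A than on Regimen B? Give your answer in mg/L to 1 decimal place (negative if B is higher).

-5.1 mg/L

Regimen A: f = (1/2)^(26/20) ≈ 0.4061; Cmin,ss = (882/135)·f/(1−f) ≈ 4.467 mg/L.
Regimen B: f = (1/2)^(18/20) ≈ 0.5359; Cmin,ss = (1117/135)·f/(1−f) ≈ 9.554 mg/L.
Difference ≈ 4.467 − 9.554 ≈ -5.087 mg/L.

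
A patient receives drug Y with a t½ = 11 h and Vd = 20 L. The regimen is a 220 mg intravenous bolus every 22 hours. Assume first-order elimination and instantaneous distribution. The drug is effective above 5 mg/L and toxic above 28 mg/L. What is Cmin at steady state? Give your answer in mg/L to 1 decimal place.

The dosing interval is 2 half-lives, so f = 2^(−2) = 0.25.
At steady state, R = 1/(1 − 0.25) = 4/3.
Single-dose peak C₀ = D/Vd = 220/20 = 11 mg/L.
Steady-state peak Cmax,ss = C₀·R = 11 × 4/3 ≈ 14.667 mg/L.
Steady-state trough Cmin,ss = Cmax,ss·f ≈ 14.667 × 0.25 ≈ 3.667 mg/L.
Trough 3.7 mg/L vs MEC 5 mg/L: subtherapeutic.

3.7 mg/L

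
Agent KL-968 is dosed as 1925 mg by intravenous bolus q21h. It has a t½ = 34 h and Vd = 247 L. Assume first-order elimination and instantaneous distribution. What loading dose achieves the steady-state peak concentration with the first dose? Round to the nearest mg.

5527 mg

f = (1/2)^(21/34) ≈ 0.651733; accumulation ratio R = 1/(1−f) ≈ 2.87136.
Loading dose to hit Cmax,ss on first dose: D_load = D_maint·R ≈ 1925 × 2.87136 ≈ 5527.37 mg.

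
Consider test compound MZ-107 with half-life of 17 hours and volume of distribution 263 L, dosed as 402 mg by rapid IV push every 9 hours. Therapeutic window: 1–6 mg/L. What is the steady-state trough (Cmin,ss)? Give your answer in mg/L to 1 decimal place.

τ/t½ = 9/17 ≈ 0.52941, so fraction remaining f = (1/2)^(9/17) ≈ 0.6928.
Single-dose peak C₀ = D/Vd = 402/263 ≈ 1.529 mg/L.
Steady-state trough Cmin,ss = C₀·f/(1−f) ≈ 1.529 × 0.6928/0.3072 ≈ 3.448 mg/L.
Trough 3.4 mg/L vs MEC 1 mg/L: adequate.

3.4 mg/L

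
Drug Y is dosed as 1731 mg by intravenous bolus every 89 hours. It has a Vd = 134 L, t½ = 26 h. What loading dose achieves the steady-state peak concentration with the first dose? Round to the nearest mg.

1909 mg

f = (1/2)^(89/26) ≈ 0.093229; accumulation ratio R = 1/(1−f) ≈ 1.10281.
Loading dose to hit Cmax,ss on first dose: D_load = D_maint·R ≈ 1731 × 1.10281 ≈ 1908.96 mg.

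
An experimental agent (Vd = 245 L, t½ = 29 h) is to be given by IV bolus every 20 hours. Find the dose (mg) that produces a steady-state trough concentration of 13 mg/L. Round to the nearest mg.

1952 mg

τ/t½ = 20/29 ≈ 0.68966, so f = (1/2)^(20/29) ≈ 0.620002.
Cmin,ss = (D/Vd)·f/(1−f), so D = Cmin,ss·Vd·(1−f)/f.
D = 13 × 245 × (1−f)/f ≈ 13 × 245 × 0.61290 ≈ 1952.09 mg.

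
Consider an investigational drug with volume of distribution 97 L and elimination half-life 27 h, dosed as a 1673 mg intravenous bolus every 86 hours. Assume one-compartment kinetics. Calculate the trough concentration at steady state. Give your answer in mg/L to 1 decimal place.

2.1 mg/L

k = ln2/t½ = ln2/27 ≈ 0.025672 h⁻¹; fraction remaining f = e^(−kτ) = e^(−0.025672×86) ≈ 0.1099.
Each bolus raises the concentration by D/Vd = 1673/97 ≈ 17.247 mg/L.
Steady-state trough Cmin,ss = C₀·f/(1−f) ≈ 17.247 × 0.1099/0.8901 ≈ 2.129 mg/L.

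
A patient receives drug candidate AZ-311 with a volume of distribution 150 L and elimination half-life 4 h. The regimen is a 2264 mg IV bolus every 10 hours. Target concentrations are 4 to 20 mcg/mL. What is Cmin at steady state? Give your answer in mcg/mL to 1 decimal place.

3.2 mcg/mL

τ/t½ = 10/4 ≈ 2.5, so fraction remaining f = (1/2)^(10/4) ≈ 0.1768.
At steady state, accumulation factor R = 1/(1 − e^(−kτ)) ≈ 1.2148.
Each bolus raises the concentration by D/Vd = 2264/150 ≈ 15.093 mcg/mL.
Cmax,ss = C₀/(1 − f) ≈ 15.093/0.8232 ≈ 18.335 mcg/mL.
Steady-state trough Cmin,ss = Cmax,ss·f ≈ 18.335 × 0.1768 ≈ 3.242 mcg/mL.
Trough 3.2 mcg/mL vs MEC 4 mcg/mL: subtherapeutic.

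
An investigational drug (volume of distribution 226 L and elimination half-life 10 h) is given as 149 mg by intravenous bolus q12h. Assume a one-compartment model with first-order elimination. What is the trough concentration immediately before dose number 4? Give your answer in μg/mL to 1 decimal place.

f = (1/2)^(τ/t½) = (1/2)^(12/10) ≈ 0.4353.
C₀ = D/Vd = 149/226 ≈ 0.659 μg/mL.
Before the 4th dose, 3 doses have been given. Superposition: Cmin = C₀·(f + f² + … + f^3).
≈ 0.659 × (0.4353 + 0.1895 + 0.0825) ≈ 0.659 × 0.7073 ≈ 0.466 μg/mL.

0.5 μg/mL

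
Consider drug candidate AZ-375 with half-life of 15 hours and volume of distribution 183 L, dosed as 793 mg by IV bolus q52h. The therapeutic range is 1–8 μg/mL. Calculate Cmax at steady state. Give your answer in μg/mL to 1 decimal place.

k = ln2/t½ = ln2/15 ≈ 0.046210 h⁻¹; fraction remaining f = e^(−kτ) = e^(−0.046210×52) ≈ 0.0905.
At steady state, accumulation factor R = 1/(1 − e^(−kτ)) ≈ 1.0995.
Single-dose peak C₀ = D/Vd = 793/183 ≈ 4.333 μg/mL.
Steady-state peak Cmax,ss = C₀·R ≈ 4.333 × 1.0995 ≈ 4.764 μg/mL.
Peak 4.8 μg/mL vs MTC 8 μg/mL: below toxic threshold.

4.8 μg/mL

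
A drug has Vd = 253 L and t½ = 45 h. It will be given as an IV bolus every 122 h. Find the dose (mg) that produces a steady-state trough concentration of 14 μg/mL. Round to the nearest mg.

19652 mg

τ/t½ = 122/45 ≈ 2.7111, so f = (1/2)^(122/45) ≈ 0.152712.
Cmin,ss = (D/Vd)·f/(1−f), so D = Cmin,ss·Vd·(1−f)/f.
D = 14 × 253 × (1−f)/f ≈ 14 × 253 × 5.54827 ≈ 19651.97 mg.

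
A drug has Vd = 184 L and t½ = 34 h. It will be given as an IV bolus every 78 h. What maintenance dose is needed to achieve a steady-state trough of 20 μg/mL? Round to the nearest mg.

14369 mg

τ/t½ = 78/34 ≈ 2.2941, so f = (1/2)^(78/34) ≈ 0.203893.
Cmin,ss = (D/Vd)·f/(1−f), so D = Cmin,ss·Vd·(1−f)/f.
D = 20 × 184 × (1−f)/f ≈ 20 × 184 × 3.90453 ≈ 14368.67 mg.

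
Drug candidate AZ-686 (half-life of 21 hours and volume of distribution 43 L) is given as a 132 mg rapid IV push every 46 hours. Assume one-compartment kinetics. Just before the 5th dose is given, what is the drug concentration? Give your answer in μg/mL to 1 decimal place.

f = (1/2)^(τ/t½) = (1/2)^(46/21) ≈ 0.2191.
C₀ = D/Vd = 132/43 ≈ 3.070 μg/mL.
Before the 5th dose, 4 doses have been given. Superposition: Cmin = C₀·(f + f² + … + f^4).
≈ 3.070 × (0.2191 + 0.0480 + 0.0105 + 0.0023) ≈ 3.070 × 0.2799 ≈ 0.859 μg/mL.

0.9 μg/mL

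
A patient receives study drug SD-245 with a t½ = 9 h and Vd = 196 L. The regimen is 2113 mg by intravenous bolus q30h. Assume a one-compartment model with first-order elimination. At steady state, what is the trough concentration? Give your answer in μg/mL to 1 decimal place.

1.2 μg/mL

τ/t½ = 30/9 ≈ 3.3333, so fraction remaining f = (1/2)^(30/9) ≈ 0.0992.
At steady state, accumulation factor R = 1/(1 − e^(−kτ)) ≈ 1.1101.
Single-dose peak C₀ = D/Vd = 2113/196 ≈ 10.781 μg/mL.
Steady-state peak Cmax,ss = C₀·R ≈ 10.781 × 1.1101 ≈ 11.968 μg/mL.
One interval later, Cmin,ss = Cmax,ss·e^(−kτ) ≈ 11.968 × 0.0992 ≈ 1.187 μg/mL.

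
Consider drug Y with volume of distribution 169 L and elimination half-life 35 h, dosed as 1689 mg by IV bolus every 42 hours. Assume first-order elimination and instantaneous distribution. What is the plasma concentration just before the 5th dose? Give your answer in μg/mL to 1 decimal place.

7.4 μg/mL

f = (1/2)^(τ/t½) = (1/2)^(42/35) ≈ 0.4353.
C₀ = D/Vd = 1689/169 ≈ 9.994 μg/mL.
Before the 5th dose, 4 doses have been given. Superposition: Cmin = C₀·(f + f² + … + f^4).
≈ 9.994 × (0.4353 + 0.1895 + 0.0825 + 0.0359) ≈ 9.994 × 0.7432 ≈ 7.428 μg/mL.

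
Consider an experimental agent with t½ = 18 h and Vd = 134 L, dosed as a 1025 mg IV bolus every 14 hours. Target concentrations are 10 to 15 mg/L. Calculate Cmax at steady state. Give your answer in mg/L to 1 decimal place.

k = ln2/t½ = ln2/18 ≈ 0.038508 h⁻¹; fraction remaining f = e^(−kτ) = e^(−0.038508×14) ≈ 0.5833.
Accumulation ratio R = 1/(1 − f) ≈ 1/0.4167 ≈ 2.3998.
Single-dose peak C₀ = D/Vd = 1025/134 ≈ 7.649 mg/L.
Steady-state peak Cmax,ss = C₀·R ≈ 7.649 × 2.3998 ≈ 18.356 mg/L.
Peak 18.4 mg/L vs MTC 15 mg/L: exceeds toxic threshold.

18.4 mg/L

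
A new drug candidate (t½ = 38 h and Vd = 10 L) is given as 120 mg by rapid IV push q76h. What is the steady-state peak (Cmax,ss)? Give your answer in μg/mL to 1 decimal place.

The dosing interval is 2 half-lives, so f = 2^(−2) = 0.25.
Accumulation ratio R = 1/(1 − f) = 1/0.75 = 4/3.
Single-dose peak C₀ = D/Vd = 120/10 = 12 μg/mL.
Steady-state peak Cmax,ss = C₀·R = 12 × 4/3 ≈ 16.000 μg/mL.

16.0 μg/mL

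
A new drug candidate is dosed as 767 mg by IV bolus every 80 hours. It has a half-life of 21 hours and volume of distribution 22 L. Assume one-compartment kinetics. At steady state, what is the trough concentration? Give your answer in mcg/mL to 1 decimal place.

Over one 80-h interval, 80/21 ≈ 3.8095 half-lives elapse, leaving f ≈ 0.0713 of each dose.
Accumulation ratio R = 1/(1 − f) ≈ 1/0.9287 ≈ 1.0768.
Each bolus raises the concentration by D/Vd = 767/22 ≈ 34.864 mcg/mL.
Cmax,ss = C₀/(1 − f) ≈ 34.864/0.9287 ≈ 37.541 mcg/mL.
Steady-state trough Cmin,ss = Cmax,ss·f ≈ 37.541 × 0.0713 ≈ 2.677 mcg/mL.

2.7 mcg/mL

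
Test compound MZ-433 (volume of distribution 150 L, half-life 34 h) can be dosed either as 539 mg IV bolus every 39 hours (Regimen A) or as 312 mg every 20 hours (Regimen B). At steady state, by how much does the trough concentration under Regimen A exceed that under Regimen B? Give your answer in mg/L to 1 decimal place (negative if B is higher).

-1.2 mg/L

Regimen A: f = (1/2)^(39/34) ≈ 0.4515; Cmin,ss = (539/150)·f/(1−f) ≈ 2.958 mg/L.
Regimen B: f = (1/2)^(20/34) ≈ 0.6652; Cmin,ss = (312/150)·f/(1−f) ≈ 4.133 mg/L.
Difference ≈ 2.958 − 4.133 ≈ -1.175 mg/L.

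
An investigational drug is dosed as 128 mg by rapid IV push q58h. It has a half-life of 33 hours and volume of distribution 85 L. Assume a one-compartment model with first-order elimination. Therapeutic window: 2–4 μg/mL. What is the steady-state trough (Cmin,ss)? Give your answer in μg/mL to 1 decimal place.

Over one 58-h interval, 58/33 ≈ 1.7576 half-lives elapse, leaving f ≈ 0.2957 of each dose.
At steady state, accumulation factor R = 1/(1 − e^(−kτ)) ≈ 1.4198.
Each bolus raises the concentration by D/Vd = 128/85 ≈ 1.506 μg/mL.
Steady-state peak Cmax,ss = C₀·R ≈ 1.506 × 1.4198 ≈ 2.138 μg/mL.
One interval later, Cmin,ss = Cmax,ss·e^(−kτ) ≈ 2.138 × 0.2957 ≈ 0.632 μg/mL.
Trough 0.6 μg/mL vs MEC 2 μg/mL: subtherapeutic.

0.6 μg/mL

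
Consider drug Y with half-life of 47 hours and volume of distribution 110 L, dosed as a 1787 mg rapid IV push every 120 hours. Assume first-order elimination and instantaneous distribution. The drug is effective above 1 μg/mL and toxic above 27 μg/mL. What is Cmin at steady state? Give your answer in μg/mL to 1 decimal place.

τ/t½ = 120/47 ≈ 2.5532, so fraction remaining f = (1/2)^(120/47) ≈ 0.1704.
Accumulation ratio R = 1/(1 − f) ≈ 1/0.8296 ≈ 1.2054.
Each bolus raises the concentration by D/Vd = 1787/110 ≈ 16.245 μg/mL.
Steady-state peak Cmax,ss = C₀·R ≈ 16.245 × 1.2054 ≈ 19.582 μg/mL.
One interval later, Cmin,ss = Cmax,ss·e^(−kτ) ≈ 19.582 × 0.1704 ≈ 3.337 μg/mL.
Trough 3.3 μg/mL vs MEC 1 μg/mL: adequate.

3.3 μg/mL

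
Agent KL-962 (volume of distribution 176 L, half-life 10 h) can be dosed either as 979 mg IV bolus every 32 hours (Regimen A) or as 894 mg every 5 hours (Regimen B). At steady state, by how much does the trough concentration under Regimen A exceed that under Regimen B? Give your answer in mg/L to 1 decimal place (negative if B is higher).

Regimen A: f = (1/2)^(32/10) ≈ 0.1088; Cmin,ss = (979/176)·f/(1−f) ≈ 0.679 mg/L.
Regimen B: f = (1/2)^(5/10) ≈ 0.7071; Cmin,ss = (894/176)·f/(1−f) ≈ 12.263 mg/L.
Difference ≈ 0.679 − 12.263 ≈ -11.584 mg/L.

-11.6 mg/L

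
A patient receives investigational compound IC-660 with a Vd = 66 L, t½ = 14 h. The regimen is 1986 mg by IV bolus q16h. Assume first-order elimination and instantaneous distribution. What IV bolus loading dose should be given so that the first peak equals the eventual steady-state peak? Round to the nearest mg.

f = (1/2)^(16/14) ≈ 0.452862; accumulation ratio R = 1/(1−f) ≈ 1.82769.
Loading dose to hit Cmax,ss on first dose: D_load = D_maint·R ≈ 1986 × 1.82769 ≈ 3629.79 mg.

3630 mg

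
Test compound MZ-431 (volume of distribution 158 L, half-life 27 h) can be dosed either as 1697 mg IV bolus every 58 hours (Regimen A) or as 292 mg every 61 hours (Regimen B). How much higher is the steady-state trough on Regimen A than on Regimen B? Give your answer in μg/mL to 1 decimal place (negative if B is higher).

2.6 μg/mL

Regimen A: f = (1/2)^(58/27) ≈ 0.2256; Cmin,ss = (1697/158)·f/(1−f) ≈ 3.129 μg/mL.
Regimen B: f = (1/2)^(61/27) ≈ 0.2089; Cmin,ss = (292/158)·f/(1−f) ≈ 0.488 μg/mL.
Difference ≈ 3.129 − 0.488 ≈ 2.641 μg/mL.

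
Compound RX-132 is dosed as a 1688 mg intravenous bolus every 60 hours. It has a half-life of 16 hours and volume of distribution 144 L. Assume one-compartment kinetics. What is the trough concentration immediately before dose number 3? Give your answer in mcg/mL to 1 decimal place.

0.9 mcg/mL

f = (1/2)^(τ/t½) = (1/2)^(60/16) ≈ 0.0743.
C₀ = D/Vd = 1688/144 ≈ 11.722 mcg/mL.
Before the 3rd dose, 2 doses have been given. Superposition: Cmin = C₀·(f + f²).
≈ 11.722 × (0.0743 + 0.0055) ≈ 11.722 × 0.0798 ≈ 0.935 mcg/mL.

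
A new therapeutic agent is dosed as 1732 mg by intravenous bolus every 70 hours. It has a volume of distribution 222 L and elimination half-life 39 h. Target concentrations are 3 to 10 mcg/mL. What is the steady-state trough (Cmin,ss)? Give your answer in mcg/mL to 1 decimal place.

3.2 mcg/mL

k = ln2/t½ = ln2/39 ≈ 0.017773 h⁻¹; fraction remaining f = e^(−kτ) = e^(−0.017773×70) ≈ 0.2882.
Accumulation ratio R = 1/(1 − f) ≈ 1/0.7118 ≈ 1.4049.
Single-dose peak C₀ = D/Vd = 1732/222 ≈ 7.802 mcg/mL.
Steady-state peak Cmax,ss = C₀·R ≈ 7.802 × 1.4049 ≈ 10.961 mcg/mL.
Steady-state trough Cmin,ss = Cmax,ss·f ≈ 10.961 × 0.2882 ≈ 3.159 mcg/mL.
Trough 3.2 mcg/mL vs MEC 3 mcg/mL: adequate.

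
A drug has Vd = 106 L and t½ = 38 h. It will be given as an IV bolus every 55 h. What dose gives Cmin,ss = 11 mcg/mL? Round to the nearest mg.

τ/t½ = 55/38 ≈ 1.4474, so f = (1/2)^(55/38) ≈ 0.366690.
Cmin,ss = (D/Vd)·f/(1−f), so D = Cmin,ss·Vd·(1−f)/f.
D = 11 × 106 × (1−f)/f ≈ 11 × 106 × 1.72710 ≈ 2013.80 mg.

2014 mg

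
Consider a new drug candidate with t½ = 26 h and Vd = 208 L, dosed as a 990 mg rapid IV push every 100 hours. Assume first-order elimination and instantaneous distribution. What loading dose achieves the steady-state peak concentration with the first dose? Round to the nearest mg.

f = (1/2)^(100/26) ≈ 0.069533; accumulation ratio R = 1/(1−f) ≈ 1.07473.
Loading dose to hit Cmax,ss on first dose: D_load = D_maint·R ≈ 990 × 1.07473 ≈ 1063.98 mg.

1064 mg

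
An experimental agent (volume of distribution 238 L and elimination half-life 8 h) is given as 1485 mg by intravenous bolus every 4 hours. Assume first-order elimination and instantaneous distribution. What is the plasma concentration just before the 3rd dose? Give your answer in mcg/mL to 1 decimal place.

f = (1/2)^(τ/t½) = (1/2)^(4/8) ≈ 0.7071.
C₀ = D/Vd = 1485/238 ≈ 6.239 mcg/mL.
Before the 3rd dose, 2 doses have been given. Superposition: Cmin = C₀·(f + f²).
≈ 6.239 × (0.7071 + 0.5000) ≈ 6.239 × 1.2071 ≈ 7.531 mcg/mL.

7.5 mcg/mL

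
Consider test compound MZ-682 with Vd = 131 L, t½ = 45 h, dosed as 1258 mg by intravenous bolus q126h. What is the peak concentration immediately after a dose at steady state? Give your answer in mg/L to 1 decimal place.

11.2 mg/L

Over one 126-h interval, 126/45 ≈ 2.8 half-lives elapse, leaving f ≈ 0.1436 of each dose.
Accumulation ratio R = 1/(1 − f) ≈ 1/0.8564 ≈ 1.1677.
Each bolus raises the concentration by D/Vd = 1258/131 ≈ 9.603 mg/L.
Steady-state peak Cmax,ss = C₀·R ≈ 9.603 × 1.1677 ≈ 11.213 mg/L.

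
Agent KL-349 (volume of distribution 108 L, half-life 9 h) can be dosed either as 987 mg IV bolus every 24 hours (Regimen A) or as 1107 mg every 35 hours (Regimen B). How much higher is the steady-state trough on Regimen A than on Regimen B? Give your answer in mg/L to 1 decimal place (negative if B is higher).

Regimen A: f = (1/2)^(24/9) ≈ 0.1575; Cmin,ss = (987/108)·f/(1−f) ≈ 1.708 mg/L.
Regimen B: f = (1/2)^(35/9) ≈ 0.0675; Cmin,ss = (1107/108)·f/(1−f) ≈ 0.742 mg/L.
Difference ≈ 1.708 − 0.742 ≈ 0.966 mg/L.

1.0 mg/L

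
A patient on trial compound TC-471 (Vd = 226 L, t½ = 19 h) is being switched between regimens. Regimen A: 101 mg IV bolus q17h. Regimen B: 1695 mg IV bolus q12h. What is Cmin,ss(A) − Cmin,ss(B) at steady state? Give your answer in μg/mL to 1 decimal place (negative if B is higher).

Regimen A: f = (1/2)^(17/19) ≈ 0.5378; Cmin,ss = (101/226)·f/(1−f) ≈ 0.520 μg/mL.
Regimen B: f = (1/2)^(12/19) ≈ 0.6455; Cmin,ss = (1695/226)·f/(1−f) ≈ 13.657 μg/mL.
Difference ≈ 0.520 − 13.657 ≈ -13.137 μg/mL.

-13.1 μg/mL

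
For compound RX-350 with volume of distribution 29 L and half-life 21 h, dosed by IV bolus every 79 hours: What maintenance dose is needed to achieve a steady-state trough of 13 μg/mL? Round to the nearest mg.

4737 mg

τ/t½ = 79/21 ≈ 3.7619, so f = (1/2)^(79/21) ≈ 0.073715.
Cmin,ss = (D/Vd)·f/(1−f), so D = Cmin,ss·Vd·(1−f)/f.
D = 13 × 29 × (1−f)/f ≈ 13 × 29 × 12.56576 ≈ 4737.29 mg.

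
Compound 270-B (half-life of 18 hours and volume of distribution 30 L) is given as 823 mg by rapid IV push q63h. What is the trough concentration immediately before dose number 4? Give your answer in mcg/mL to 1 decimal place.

f = (1/2)^(τ/t½) = (1/2)^(63/18) ≈ 0.0884.
C₀ = D/Vd = 823/30 ≈ 27.433 mcg/mL.
Before the 4th dose, 3 doses have been given. Superposition: Cmin = C₀·(f + f² + … + f^3).
≈ 27.433 × (0.0884 + 0.0078 + 0.0007) ≈ 27.433 × 0.0969 ≈ 2.658 mcg/mL.

2.7 mcg/mL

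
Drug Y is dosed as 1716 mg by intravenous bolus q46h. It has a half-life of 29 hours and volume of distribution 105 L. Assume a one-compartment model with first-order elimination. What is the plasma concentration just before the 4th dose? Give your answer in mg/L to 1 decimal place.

7.9 mg/L

f = (1/2)^(τ/t½) = (1/2)^(46/29) ≈ 0.3330.
C₀ = D/Vd = 1716/105 ≈ 16.343 mg/L.
Before the 4th dose, 3 doses have been given. Superposition: Cmin = C₀·(f + f² + … + f^3).
≈ 16.343 × (0.3330 + 0.1109 + 0.0369) ≈ 16.343 × 0.4808 ≈ 7.858 mg/L.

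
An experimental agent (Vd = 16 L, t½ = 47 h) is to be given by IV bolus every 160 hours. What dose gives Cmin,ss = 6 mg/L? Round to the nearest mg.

920 mg

τ/t½ = 160/47 ≈ 3.4043, so f = (1/2)^(160/47) ≈ 0.094453.
Cmin,ss = (D/Vd)·f/(1−f), so D = Cmin,ss·Vd·(1−f)/f.
D = 6 × 16 × (1−f)/f ≈ 6 × 16 × 9.58728 ≈ 920.38 mg.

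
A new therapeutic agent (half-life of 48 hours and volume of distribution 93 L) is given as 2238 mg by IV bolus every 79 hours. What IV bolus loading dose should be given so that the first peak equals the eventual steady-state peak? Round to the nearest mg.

f = (1/2)^(79/48) ≈ 0.319562; accumulation ratio R = 1/(1−f) ≈ 1.46964.
Loading dose to hit Cmax,ss on first dose: D_load = D_maint·R ≈ 2238 × 1.46964 ≈ 3289.05 mg.

3289 mg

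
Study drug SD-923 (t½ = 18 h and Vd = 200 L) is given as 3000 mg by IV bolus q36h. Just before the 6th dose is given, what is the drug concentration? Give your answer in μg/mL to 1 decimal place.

5.0 μg/mL

f = (1/2)^(τ/t½) = (1/2)^(36/18) ≈ 0.2500.
C₀ = D/Vd = 3000/200 ≈ 15.000 μg/mL.
Before the 6th dose, 5 doses have been given. Superposition: Cmin = C₀·(f + f² + … + f^5).
≈ 15.000 × (0.2500 + 0.0625 + 0.0156 + 0.0039 + 0.0010) ≈ 15.000 × 0.3330 ≈ 4.995 μg/mL.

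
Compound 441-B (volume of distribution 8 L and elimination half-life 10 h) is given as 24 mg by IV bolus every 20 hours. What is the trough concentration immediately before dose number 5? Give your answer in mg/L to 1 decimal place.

f = (1/2)^(τ/t½) = (1/2)^(20/10) ≈ 0.2500.
C₀ = D/Vd = 24/8 ≈ 3.000 mg/L.
Before the 5th dose, 4 doses have been given. Superposition: Cmin = C₀·(f + f² + … + f^4).
≈ 3.000 × (0.2500 + 0.0625 + 0.0156 + 0.0039) ≈ 3.000 × 0.3320 ≈ 0.996 mg/L.

1.0 mg/L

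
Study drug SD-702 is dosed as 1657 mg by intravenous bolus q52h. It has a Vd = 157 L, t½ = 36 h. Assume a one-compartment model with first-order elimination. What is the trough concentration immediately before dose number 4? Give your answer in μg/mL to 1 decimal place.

5.8 μg/mL

f = (1/2)^(τ/t½) = (1/2)^(52/36) ≈ 0.3674.
C₀ = D/Vd = 1657/157 ≈ 10.554 μg/mL.
Before the 4th dose, 3 doses have been given. Superposition: Cmin = C₀·(f + f² + … + f^3).
≈ 10.554 × (0.3674 + 0.1350 + 0.0496) ≈ 10.554 × 0.5520 ≈ 5.826 μg/mL.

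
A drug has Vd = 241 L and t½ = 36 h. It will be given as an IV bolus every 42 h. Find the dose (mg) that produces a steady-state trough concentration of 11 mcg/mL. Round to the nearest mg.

τ/t½ = 42/36 ≈ 1.1667, so f = (1/2)^(42/36) ≈ 0.445449.
Cmin,ss = (D/Vd)·f/(1−f), so D = Cmin,ss·Vd·(1−f)/f.
D = 11 × 241 × (1−f)/f ≈ 11 × 241 × 1.24493 ≈ 3300.31 mg.

3300 mg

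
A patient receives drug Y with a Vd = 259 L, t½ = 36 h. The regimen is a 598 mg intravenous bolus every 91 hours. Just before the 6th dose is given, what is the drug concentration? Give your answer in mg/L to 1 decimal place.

f = (1/2)^(τ/t½) = (1/2)^(91/36) ≈ 0.1734.
C₀ = D/Vd = 598/259 ≈ 2.309 mg/L.
Before the 6th dose, 5 doses have been given. Superposition: Cmin = C₀·(f + f² + … + f^5).
≈ 2.309 × (0.1734 + 0.0301 + 0.0052 + 0.0009 + 0.0002) ≈ 2.309 × 0.2098 ≈ 0.484 mg/L.

0.5 mg/L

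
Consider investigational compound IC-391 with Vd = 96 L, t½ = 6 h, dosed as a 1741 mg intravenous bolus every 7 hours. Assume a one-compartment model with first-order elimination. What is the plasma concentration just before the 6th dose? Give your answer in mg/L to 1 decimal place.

14.3 mg/L

f = (1/2)^(τ/t½) = (1/2)^(7/6) ≈ 0.4454.
C₀ = D/Vd = 1741/96 ≈ 18.135 mg/L.
Before the 6th dose, 5 doses have been given. Superposition: Cmin = C₀·(f + f² + … + f^5).
≈ 18.135 × (0.4454 + 0.1984 + 0.0884 + 0.0394 + 0.0175) ≈ 18.135 × 0.7891 ≈ 14.310 mg/L.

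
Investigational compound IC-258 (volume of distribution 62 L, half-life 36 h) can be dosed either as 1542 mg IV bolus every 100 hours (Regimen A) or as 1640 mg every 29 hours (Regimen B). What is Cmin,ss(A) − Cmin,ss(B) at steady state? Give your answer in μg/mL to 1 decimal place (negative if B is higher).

-31.1 μg/mL

Regimen A: f = (1/2)^(100/36) ≈ 0.1458; Cmin,ss = (1542/62)·f/(1−f) ≈ 4.245 μg/mL.
Regimen B: f = (1/2)^(29/36) ≈ 0.5721; Cmin,ss = (1640/62)·f/(1−f) ≈ 35.366 μg/mL.
Difference ≈ 4.245 − 35.366 ≈ -31.121 μg/mL.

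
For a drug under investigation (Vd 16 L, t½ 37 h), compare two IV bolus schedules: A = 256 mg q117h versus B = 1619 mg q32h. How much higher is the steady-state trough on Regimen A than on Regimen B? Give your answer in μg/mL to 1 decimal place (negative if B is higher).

Regimen A: f = (1/2)^(117/37) ≈ 0.1117; Cmin,ss = (256/16)·f/(1−f) ≈ 2.012 μg/mL.
Regimen B: f = (1/2)^(32/37) ≈ 0.5491; Cmin,ss = (1619/16)·f/(1−f) ≈ 123.225 μg/mL.
Difference ≈ 2.012 − 123.225 ≈ -121.213 μg/mL.

-121.2 μg/mL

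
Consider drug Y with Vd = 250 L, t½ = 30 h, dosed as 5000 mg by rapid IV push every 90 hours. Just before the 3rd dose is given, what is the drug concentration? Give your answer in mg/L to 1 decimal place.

2.8 mg/L

f = (1/2)^(τ/t½) = (1/2)^(90/30) ≈ 0.1250.
C₀ = D/Vd = 5000/250 ≈ 20.000 mg/L.
Before the 3rd dose, 2 doses have been given. Superposition: Cmin = C₀·(f + f²).
≈ 20.000 × (0.1250 + 0.0156) ≈ 20.000 × 0.1406 ≈ 2.812 mg/L.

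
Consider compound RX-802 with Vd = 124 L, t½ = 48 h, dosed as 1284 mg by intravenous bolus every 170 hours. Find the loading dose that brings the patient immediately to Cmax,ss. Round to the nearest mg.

1405 mg

f = (1/2)^(170/48) ≈ 0.085872; accumulation ratio R = 1/(1−f) ≈ 1.09394.
Loading dose to hit Cmax,ss on first dose: D_load = D_maint·R ≈ 1284 × 1.09394 ≈ 1404.62 mg.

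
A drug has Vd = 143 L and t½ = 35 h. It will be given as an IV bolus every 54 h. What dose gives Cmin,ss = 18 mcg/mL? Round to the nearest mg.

4926 mg

τ/t½ = 54/35 ≈ 1.5429, so f = (1/2)^(54/35) ≈ 0.343205.
Cmin,ss = (D/Vd)·f/(1−f), so D = Cmin,ss·Vd·(1−f)/f.
D = 18 × 143 × (1−f)/f ≈ 18 × 143 × 1.91371 ≈ 4925.89 mg.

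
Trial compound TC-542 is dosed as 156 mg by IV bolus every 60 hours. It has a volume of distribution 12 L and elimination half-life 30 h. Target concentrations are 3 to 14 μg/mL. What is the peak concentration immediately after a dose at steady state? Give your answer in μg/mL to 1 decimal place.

τ = 60 h = 2 half-lives, so f = (1/2)^2 = 0.25.
Accumulation ratio R = 1/(1 − f) = 1/0.75 = 4/3.
Single-dose peak C₀ = D/Vd = 156/12 = 13 μg/mL.
Steady-state peak Cmax,ss = C₀·R = 13 × 4/3 ≈ 17.333 μg/mL.
Peak 17.3 μg/mL vs MTC 14 μg/mL: exceeds toxic threshold.

17.3 μg/mL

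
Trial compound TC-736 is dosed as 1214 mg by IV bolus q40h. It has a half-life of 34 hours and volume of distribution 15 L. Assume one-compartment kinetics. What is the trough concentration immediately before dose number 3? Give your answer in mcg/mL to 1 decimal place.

f = (1/2)^(τ/t½) = (1/2)^(40/34) ≈ 0.4424.
C₀ = D/Vd = 1214/15 ≈ 80.933 mcg/mL.
Before the 3rd dose, 2 doses have been given. Superposition: Cmin = C₀·(f + f²).
≈ 80.933 × (0.4424 + 0.1957) ≈ 80.933 × 0.6381 ≈ 51.643 mcg/mL.

51.6 mcg/mL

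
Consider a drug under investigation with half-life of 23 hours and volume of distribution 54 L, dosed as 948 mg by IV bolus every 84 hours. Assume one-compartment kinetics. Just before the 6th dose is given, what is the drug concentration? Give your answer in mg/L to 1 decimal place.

f = (1/2)^(τ/t½) = (1/2)^(84/23) ≈ 0.0795.
C₀ = D/Vd = 948/54 ≈ 17.556 mg/L.
Before the 6th dose, 5 doses have been given. Superposition: Cmin = C₀·(f + f² + … + f^5).
≈ 17.556 × (0.0795 + 0.0063 + 0.0005 + 0.0000 + 0.0000) ≈ 17.556 × 0.0863 ≈ 1.515 mg/L.

1.5 mg/L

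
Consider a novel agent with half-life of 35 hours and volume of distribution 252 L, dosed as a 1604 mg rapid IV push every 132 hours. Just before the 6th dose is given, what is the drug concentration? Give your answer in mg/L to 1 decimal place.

0.5 mg/L

f = (1/2)^(τ/t½) = (1/2)^(132/35) ≈ 0.0732.
C₀ = D/Vd = 1604/252 ≈ 6.365 mg/L.
Before the 6th dose, 5 doses have been given. Superposition: Cmin = C₀·(f + f² + … + f^5).
≈ 6.365 × (0.0732 + 0.0054 + 0.0004 + 0.0000 + 0.0000) ≈ 6.365 × 0.0790 ≈ 0.503 mg/L.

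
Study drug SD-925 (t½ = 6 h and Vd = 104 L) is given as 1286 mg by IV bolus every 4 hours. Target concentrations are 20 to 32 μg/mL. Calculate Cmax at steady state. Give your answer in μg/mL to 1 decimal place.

33.4 μg/mL

Over one 4-h interval, 4/6 ≈ 0.66667 half-lives elapse, leaving f ≈ 0.6300 of each dose.
At steady state, accumulation factor R = 1/(1 − e^(−kτ)) ≈ 2.7027.
Single-dose peak C₀ = D/Vd = 1286/104 ≈ 12.365 μg/mL.
Steady-state peak Cmax,ss = C₀·R ≈ 12.365 × 2.7027 ≈ 33.419 μg/mL.
Peak 33.4 μg/mL vs MTC 32 μg/mL: exceeds toxic threshold.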